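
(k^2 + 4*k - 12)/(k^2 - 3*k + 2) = (k + 6)/(k - 1)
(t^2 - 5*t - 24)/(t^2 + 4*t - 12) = (t^2 - 5*t - 24)/(t^2 + 4*t - 12)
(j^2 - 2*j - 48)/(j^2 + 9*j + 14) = (j^2 - 2*j - 48)/(j^2 + 9*j + 14)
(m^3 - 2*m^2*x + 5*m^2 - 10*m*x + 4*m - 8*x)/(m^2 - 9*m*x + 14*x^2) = (-m^2 - 5*m - 4)/(-m + 7*x)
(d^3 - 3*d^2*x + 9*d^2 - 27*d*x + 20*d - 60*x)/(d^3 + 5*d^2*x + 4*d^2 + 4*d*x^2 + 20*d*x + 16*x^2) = (d^2 - 3*d*x + 5*d - 15*x)/(d^2 + 5*d*x + 4*x^2)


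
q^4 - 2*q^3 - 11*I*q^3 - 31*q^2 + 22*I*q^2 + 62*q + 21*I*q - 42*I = (q - 2)*(q - 7*I)*(q - 3*I)*(q - I)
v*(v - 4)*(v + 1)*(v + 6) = v^4 + 3*v^3 - 22*v^2 - 24*v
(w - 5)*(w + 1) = w^2 - 4*w - 5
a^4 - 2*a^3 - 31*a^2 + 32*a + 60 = (a - 6)*(a - 2)*(a + 1)*(a + 5)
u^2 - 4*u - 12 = (u - 6)*(u + 2)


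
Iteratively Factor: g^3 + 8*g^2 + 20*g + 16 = (g + 4)*(g^2 + 4*g + 4) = (g + 2)*(g + 4)*(g + 2)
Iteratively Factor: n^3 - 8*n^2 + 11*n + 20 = (n + 1)*(n^2 - 9*n + 20) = (n - 4)*(n + 1)*(n - 5)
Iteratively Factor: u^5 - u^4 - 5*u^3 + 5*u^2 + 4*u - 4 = (u + 2)*(u^4 - 3*u^3 + u^2 + 3*u - 2) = (u - 1)*(u + 2)*(u^3 - 2*u^2 - u + 2) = (u - 2)*(u - 1)*(u + 2)*(u^2 - 1) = (u - 2)*(u - 1)^2*(u + 2)*(u + 1)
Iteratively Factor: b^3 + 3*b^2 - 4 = (b + 2)*(b^2 + b - 2) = (b + 2)^2*(b - 1)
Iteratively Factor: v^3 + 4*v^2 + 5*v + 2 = (v + 2)*(v^2 + 2*v + 1) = (v + 1)*(v + 2)*(v + 1)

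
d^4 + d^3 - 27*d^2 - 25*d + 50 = (d - 5)*(d - 1)*(d + 2)*(d + 5)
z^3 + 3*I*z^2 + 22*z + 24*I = (z - 4*I)*(z + I)*(z + 6*I)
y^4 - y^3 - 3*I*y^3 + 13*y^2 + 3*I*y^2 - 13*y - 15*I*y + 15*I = (y - 1)*(y - 5*I)*(y - I)*(y + 3*I)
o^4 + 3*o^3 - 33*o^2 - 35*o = o*(o - 5)*(o + 1)*(o + 7)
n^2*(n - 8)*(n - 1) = n^4 - 9*n^3 + 8*n^2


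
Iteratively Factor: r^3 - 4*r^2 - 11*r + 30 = (r - 2)*(r^2 - 2*r - 15) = (r - 5)*(r - 2)*(r + 3)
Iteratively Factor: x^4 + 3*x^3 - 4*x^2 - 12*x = (x - 2)*(x^3 + 5*x^2 + 6*x) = (x - 2)*(x + 3)*(x^2 + 2*x) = (x - 2)*(x + 2)*(x + 3)*(x)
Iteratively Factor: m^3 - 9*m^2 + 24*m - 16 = (m - 1)*(m^2 - 8*m + 16) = (m - 4)*(m - 1)*(m - 4)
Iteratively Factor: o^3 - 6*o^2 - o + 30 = (o - 3)*(o^2 - 3*o - 10) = (o - 5)*(o - 3)*(o + 2)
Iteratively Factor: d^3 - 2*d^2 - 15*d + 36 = (d - 3)*(d^2 + d - 12) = (d - 3)*(d + 4)*(d - 3)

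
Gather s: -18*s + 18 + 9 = 27 - 18*s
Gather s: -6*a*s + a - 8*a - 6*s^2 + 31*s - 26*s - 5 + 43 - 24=-7*a - 6*s^2 + s*(5 - 6*a) + 14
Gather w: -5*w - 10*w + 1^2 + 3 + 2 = 6 - 15*w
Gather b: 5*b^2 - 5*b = 5*b^2 - 5*b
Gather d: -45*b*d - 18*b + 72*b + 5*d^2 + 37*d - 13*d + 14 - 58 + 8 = 54*b + 5*d^2 + d*(24 - 45*b) - 36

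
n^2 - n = n*(n - 1)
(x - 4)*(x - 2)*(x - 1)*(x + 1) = x^4 - 6*x^3 + 7*x^2 + 6*x - 8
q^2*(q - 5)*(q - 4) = q^4 - 9*q^3 + 20*q^2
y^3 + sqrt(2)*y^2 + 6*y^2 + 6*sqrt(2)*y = y*(y + 6)*(y + sqrt(2))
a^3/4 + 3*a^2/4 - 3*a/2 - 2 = (a/4 + 1)*(a - 2)*(a + 1)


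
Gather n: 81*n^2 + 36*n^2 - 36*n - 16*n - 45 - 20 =117*n^2 - 52*n - 65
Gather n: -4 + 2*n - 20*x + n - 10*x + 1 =3*n - 30*x - 3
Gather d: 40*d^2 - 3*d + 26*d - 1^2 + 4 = 40*d^2 + 23*d + 3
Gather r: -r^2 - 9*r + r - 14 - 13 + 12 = -r^2 - 8*r - 15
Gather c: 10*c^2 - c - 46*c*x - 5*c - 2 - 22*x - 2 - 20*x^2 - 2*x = 10*c^2 + c*(-46*x - 6) - 20*x^2 - 24*x - 4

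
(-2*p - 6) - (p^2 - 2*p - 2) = -p^2 - 4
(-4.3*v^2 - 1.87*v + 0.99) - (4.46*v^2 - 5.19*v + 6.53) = -8.76*v^2 + 3.32*v - 5.54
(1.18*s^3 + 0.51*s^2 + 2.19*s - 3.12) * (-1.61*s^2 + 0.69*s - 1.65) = -1.8998*s^5 - 0.00690000000000013*s^4 - 5.121*s^3 + 5.6928*s^2 - 5.7663*s + 5.148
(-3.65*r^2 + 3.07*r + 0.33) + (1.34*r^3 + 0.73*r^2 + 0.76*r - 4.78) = 1.34*r^3 - 2.92*r^2 + 3.83*r - 4.45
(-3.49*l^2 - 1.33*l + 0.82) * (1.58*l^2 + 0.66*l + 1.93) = -5.5142*l^4 - 4.4048*l^3 - 6.3179*l^2 - 2.0257*l + 1.5826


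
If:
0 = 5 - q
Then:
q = 5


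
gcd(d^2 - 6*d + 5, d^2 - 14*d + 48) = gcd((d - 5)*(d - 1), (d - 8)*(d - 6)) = 1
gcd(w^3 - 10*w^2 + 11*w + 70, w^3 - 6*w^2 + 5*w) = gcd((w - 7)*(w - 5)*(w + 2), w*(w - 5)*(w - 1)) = w - 5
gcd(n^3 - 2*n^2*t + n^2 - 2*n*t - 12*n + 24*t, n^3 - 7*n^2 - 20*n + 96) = n^2 + n - 12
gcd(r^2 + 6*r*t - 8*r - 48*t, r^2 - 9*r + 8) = r - 8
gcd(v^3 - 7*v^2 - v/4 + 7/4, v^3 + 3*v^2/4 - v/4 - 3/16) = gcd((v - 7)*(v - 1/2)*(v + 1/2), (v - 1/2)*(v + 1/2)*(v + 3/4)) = v^2 - 1/4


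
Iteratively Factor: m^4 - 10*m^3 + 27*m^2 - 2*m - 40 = (m + 1)*(m^3 - 11*m^2 + 38*m - 40) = (m - 4)*(m + 1)*(m^2 - 7*m + 10) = (m - 5)*(m - 4)*(m + 1)*(m - 2)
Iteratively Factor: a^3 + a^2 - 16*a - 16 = (a - 4)*(a^2 + 5*a + 4) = (a - 4)*(a + 4)*(a + 1)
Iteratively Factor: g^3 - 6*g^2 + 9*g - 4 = (g - 1)*(g^2 - 5*g + 4) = (g - 1)^2*(g - 4)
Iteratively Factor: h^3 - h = (h)*(h^2 - 1) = h*(h + 1)*(h - 1)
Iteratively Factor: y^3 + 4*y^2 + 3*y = (y + 1)*(y^2 + 3*y) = y*(y + 1)*(y + 3)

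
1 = 1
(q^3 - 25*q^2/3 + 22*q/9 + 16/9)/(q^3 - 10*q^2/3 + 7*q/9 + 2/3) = (q - 8)/(q - 3)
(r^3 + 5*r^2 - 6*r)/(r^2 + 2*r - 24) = r*(r - 1)/(r - 4)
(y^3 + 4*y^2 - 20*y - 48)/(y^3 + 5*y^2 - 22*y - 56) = (y + 6)/(y + 7)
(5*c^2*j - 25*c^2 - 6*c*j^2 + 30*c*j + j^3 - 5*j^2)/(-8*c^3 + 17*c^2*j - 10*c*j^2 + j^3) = (-5*c*j + 25*c + j^2 - 5*j)/(8*c^2 - 9*c*j + j^2)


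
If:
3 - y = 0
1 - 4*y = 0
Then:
No Solution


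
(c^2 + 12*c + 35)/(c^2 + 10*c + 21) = (c + 5)/(c + 3)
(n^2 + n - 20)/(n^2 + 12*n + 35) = (n - 4)/(n + 7)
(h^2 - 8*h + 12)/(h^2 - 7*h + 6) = (h - 2)/(h - 1)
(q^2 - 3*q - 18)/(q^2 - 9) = (q - 6)/(q - 3)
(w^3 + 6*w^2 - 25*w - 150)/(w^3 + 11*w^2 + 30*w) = (w - 5)/w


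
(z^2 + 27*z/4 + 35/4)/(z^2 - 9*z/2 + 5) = (4*z^2 + 27*z + 35)/(2*(2*z^2 - 9*z + 10))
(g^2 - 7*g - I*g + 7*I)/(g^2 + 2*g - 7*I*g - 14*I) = (g^2 - g*(7 + I) + 7*I)/(g^2 + g*(2 - 7*I) - 14*I)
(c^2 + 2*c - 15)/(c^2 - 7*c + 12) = (c + 5)/(c - 4)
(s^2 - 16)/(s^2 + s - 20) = (s + 4)/(s + 5)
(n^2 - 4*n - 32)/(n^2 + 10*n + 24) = (n - 8)/(n + 6)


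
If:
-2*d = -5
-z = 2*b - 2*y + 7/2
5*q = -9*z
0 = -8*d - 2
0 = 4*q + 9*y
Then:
No Solution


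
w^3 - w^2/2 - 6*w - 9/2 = (w - 3)*(w + 1)*(w + 3/2)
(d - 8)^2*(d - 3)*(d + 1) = d^4 - 18*d^3 + 93*d^2 - 80*d - 192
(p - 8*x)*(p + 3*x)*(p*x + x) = p^3*x - 5*p^2*x^2 + p^2*x - 24*p*x^3 - 5*p*x^2 - 24*x^3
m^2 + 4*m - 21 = (m - 3)*(m + 7)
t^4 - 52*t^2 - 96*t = t*(t - 8)*(t + 2)*(t + 6)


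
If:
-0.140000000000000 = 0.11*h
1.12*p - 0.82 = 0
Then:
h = -1.27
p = 0.73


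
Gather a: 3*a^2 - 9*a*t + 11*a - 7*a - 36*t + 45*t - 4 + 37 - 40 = 3*a^2 + a*(4 - 9*t) + 9*t - 7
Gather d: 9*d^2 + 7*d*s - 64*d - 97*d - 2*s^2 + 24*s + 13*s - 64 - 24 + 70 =9*d^2 + d*(7*s - 161) - 2*s^2 + 37*s - 18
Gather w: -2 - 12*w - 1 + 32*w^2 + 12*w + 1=32*w^2 - 2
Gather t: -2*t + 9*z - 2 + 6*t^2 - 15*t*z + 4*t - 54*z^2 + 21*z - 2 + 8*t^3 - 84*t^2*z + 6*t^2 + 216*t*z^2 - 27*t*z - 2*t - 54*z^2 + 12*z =8*t^3 + t^2*(12 - 84*z) + t*(216*z^2 - 42*z) - 108*z^2 + 42*z - 4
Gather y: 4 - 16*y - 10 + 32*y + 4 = 16*y - 2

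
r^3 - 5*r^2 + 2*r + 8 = (r - 4)*(r - 2)*(r + 1)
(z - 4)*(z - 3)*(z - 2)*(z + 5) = z^4 - 4*z^3 - 19*z^2 + 106*z - 120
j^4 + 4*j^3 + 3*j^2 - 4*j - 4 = (j - 1)*(j + 1)*(j + 2)^2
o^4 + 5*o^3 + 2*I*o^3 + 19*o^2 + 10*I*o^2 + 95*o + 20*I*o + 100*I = (o + 5)*(o - 4*I)*(o + I)*(o + 5*I)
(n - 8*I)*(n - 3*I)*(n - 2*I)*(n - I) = n^4 - 14*I*n^3 - 59*n^2 + 94*I*n + 48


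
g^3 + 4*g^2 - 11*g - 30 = (g - 3)*(g + 2)*(g + 5)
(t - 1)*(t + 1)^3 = t^4 + 2*t^3 - 2*t - 1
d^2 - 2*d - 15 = (d - 5)*(d + 3)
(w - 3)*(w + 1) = w^2 - 2*w - 3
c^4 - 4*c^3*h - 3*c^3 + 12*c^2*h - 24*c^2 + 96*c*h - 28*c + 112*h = (c - 7)*(c + 2)^2*(c - 4*h)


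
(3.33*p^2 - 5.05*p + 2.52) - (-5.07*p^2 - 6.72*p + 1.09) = 8.4*p^2 + 1.67*p + 1.43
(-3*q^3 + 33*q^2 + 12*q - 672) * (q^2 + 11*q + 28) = -3*q^5 + 291*q^3 + 384*q^2 - 7056*q - 18816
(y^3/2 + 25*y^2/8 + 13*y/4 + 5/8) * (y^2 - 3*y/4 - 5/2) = y^5/2 + 11*y^4/4 - 11*y^3/32 - 77*y^2/8 - 275*y/32 - 25/16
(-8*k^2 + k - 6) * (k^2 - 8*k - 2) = -8*k^4 + 65*k^3 + 2*k^2 + 46*k + 12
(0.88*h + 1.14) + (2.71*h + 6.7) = 3.59*h + 7.84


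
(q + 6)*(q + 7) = q^2 + 13*q + 42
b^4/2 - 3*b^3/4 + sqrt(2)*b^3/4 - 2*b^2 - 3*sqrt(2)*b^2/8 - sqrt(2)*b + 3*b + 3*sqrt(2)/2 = (b/2 + 1)*(b - 2)*(b - 3/2)*(b + sqrt(2)/2)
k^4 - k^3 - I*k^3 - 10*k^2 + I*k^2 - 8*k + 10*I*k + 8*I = (k - 4)*(k + 1)*(k + 2)*(k - I)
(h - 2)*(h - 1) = h^2 - 3*h + 2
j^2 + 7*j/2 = j*(j + 7/2)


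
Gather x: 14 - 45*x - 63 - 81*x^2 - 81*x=-81*x^2 - 126*x - 49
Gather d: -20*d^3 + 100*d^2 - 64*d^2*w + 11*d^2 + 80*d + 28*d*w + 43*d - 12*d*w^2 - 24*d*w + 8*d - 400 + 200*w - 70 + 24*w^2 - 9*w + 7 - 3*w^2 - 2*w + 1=-20*d^3 + d^2*(111 - 64*w) + d*(-12*w^2 + 4*w + 131) + 21*w^2 + 189*w - 462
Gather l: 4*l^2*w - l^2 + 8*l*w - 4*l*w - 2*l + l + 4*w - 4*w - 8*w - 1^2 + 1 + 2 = l^2*(4*w - 1) + l*(4*w - 1) - 8*w + 2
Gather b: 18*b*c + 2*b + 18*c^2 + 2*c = b*(18*c + 2) + 18*c^2 + 2*c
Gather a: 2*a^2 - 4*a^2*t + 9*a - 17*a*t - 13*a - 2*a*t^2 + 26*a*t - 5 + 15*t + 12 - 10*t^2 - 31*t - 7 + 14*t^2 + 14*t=a^2*(2 - 4*t) + a*(-2*t^2 + 9*t - 4) + 4*t^2 - 2*t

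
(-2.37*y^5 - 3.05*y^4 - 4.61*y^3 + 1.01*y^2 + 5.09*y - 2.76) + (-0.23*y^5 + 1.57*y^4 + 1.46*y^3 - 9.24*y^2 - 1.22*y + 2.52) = -2.6*y^5 - 1.48*y^4 - 3.15*y^3 - 8.23*y^2 + 3.87*y - 0.24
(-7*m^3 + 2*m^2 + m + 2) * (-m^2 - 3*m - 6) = 7*m^5 + 19*m^4 + 35*m^3 - 17*m^2 - 12*m - 12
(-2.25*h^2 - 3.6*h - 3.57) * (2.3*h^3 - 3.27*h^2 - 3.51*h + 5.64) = -5.175*h^5 - 0.922499999999999*h^4 + 11.4585*h^3 + 11.6199*h^2 - 7.7733*h - 20.1348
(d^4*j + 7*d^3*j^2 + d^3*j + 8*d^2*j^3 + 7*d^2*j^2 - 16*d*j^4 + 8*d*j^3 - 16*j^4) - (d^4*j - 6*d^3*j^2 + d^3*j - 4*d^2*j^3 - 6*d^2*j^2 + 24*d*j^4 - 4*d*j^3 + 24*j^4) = 13*d^3*j^2 + 12*d^2*j^3 + 13*d^2*j^2 - 40*d*j^4 + 12*d*j^3 - 40*j^4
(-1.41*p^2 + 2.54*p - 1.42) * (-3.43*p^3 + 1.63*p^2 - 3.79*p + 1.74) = 4.8363*p^5 - 11.0105*p^4 + 14.3547*p^3 - 14.3946*p^2 + 9.8014*p - 2.4708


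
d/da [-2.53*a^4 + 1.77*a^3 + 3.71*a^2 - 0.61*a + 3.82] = -10.12*a^3 + 5.31*a^2 + 7.42*a - 0.61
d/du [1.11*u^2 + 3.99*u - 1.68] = 2.22*u + 3.99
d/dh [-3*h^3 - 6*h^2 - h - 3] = -9*h^2 - 12*h - 1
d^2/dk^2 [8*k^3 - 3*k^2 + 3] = 48*k - 6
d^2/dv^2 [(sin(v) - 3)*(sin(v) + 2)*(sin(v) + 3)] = -9*sin(v)^3 - 8*sin(v)^2 + 15*sin(v) + 4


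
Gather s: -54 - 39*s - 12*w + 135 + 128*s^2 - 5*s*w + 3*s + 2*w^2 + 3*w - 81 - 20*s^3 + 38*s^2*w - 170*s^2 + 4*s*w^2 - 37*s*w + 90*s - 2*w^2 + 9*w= -20*s^3 + s^2*(38*w - 42) + s*(4*w^2 - 42*w + 54)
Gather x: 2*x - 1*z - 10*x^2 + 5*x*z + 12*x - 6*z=-10*x^2 + x*(5*z + 14) - 7*z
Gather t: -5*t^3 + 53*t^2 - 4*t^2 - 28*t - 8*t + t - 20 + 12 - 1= -5*t^3 + 49*t^2 - 35*t - 9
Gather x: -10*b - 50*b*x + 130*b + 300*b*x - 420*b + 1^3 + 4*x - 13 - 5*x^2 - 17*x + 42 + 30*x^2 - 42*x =-300*b + 25*x^2 + x*(250*b - 55) + 30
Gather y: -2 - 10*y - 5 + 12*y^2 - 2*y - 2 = 12*y^2 - 12*y - 9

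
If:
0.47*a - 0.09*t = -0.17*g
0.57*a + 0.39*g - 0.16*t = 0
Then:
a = 0.0914351851851852*t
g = 0.27662037037037*t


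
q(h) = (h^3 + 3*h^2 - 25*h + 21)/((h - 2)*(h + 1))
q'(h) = (3*h^2 + 6*h - 25)/((h - 2)*(h + 1)) - (h^3 + 3*h^2 - 25*h + 21)/((h - 2)*(h + 1)^2) - (h^3 + 3*h^2 - 25*h + 21)/((h - 2)^2*(h + 1))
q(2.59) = -2.95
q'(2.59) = 10.86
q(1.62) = 7.41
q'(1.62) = 24.11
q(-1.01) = 1603.99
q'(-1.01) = 160001.33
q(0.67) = -2.66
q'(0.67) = 8.43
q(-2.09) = 17.32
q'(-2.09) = 14.65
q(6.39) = 7.54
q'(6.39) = 1.45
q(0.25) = -6.84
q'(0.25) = 12.22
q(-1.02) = 803.97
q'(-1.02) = 40001.33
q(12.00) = 14.47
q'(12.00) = 1.12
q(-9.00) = -2.73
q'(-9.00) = 1.27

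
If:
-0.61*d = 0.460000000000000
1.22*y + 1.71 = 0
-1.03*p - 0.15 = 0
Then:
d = -0.75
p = -0.15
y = -1.40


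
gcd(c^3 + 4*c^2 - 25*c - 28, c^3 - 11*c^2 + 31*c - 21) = 1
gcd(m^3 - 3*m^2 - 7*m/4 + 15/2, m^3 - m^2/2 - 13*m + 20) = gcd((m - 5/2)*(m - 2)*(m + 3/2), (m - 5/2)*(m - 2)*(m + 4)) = m^2 - 9*m/2 + 5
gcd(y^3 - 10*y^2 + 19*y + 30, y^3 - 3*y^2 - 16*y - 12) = y^2 - 5*y - 6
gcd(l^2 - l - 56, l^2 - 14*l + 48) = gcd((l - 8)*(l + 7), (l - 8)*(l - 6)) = l - 8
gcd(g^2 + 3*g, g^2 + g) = g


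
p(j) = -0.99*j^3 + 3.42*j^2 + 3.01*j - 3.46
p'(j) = -2.97*j^2 + 6.84*j + 3.01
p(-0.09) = -3.70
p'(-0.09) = 2.37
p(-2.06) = 13.51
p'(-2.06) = -23.68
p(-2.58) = 28.54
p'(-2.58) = -34.41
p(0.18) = -2.81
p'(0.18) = 4.14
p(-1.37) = 1.38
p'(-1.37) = -11.94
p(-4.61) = 152.34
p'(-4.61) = -91.64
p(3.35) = 7.79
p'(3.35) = -7.41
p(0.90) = 1.30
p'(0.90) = 6.76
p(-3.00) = 45.02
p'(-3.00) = -44.24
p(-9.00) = 968.18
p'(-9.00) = -299.12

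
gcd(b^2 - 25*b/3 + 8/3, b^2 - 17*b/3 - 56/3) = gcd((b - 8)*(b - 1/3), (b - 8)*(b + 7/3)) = b - 8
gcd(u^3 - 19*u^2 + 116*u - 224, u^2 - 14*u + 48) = u - 8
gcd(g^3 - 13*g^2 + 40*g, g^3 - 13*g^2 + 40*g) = g^3 - 13*g^2 + 40*g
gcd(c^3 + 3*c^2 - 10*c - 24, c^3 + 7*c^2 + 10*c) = c + 2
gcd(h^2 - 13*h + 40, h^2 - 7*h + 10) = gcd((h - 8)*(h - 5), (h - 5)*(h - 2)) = h - 5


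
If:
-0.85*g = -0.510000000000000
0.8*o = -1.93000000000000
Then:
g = 0.60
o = -2.41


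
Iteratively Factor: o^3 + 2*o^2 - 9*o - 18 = (o + 3)*(o^2 - o - 6) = (o - 3)*(o + 3)*(o + 2)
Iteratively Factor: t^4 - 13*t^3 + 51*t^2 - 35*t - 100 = (t - 5)*(t^3 - 8*t^2 + 11*t + 20) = (t - 5)*(t - 4)*(t^2 - 4*t - 5) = (t - 5)^2*(t - 4)*(t + 1)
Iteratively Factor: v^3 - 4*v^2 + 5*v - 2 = (v - 1)*(v^2 - 3*v + 2) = (v - 1)^2*(v - 2)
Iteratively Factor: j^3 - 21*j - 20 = (j - 5)*(j^2 + 5*j + 4) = (j - 5)*(j + 4)*(j + 1)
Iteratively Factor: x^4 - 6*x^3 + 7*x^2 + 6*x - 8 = (x - 2)*(x^3 - 4*x^2 - x + 4) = (x - 2)*(x + 1)*(x^2 - 5*x + 4) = (x - 4)*(x - 2)*(x + 1)*(x - 1)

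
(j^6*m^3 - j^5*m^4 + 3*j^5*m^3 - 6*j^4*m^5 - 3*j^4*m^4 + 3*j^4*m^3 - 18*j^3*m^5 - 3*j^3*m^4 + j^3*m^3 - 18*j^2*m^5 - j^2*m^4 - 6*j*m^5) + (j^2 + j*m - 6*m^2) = j^6*m^3 - j^5*m^4 + 3*j^5*m^3 - 6*j^4*m^5 - 3*j^4*m^4 + 3*j^4*m^3 - 18*j^3*m^5 - 3*j^3*m^4 + j^3*m^3 - 18*j^2*m^5 - j^2*m^4 + j^2 - 6*j*m^5 + j*m - 6*m^2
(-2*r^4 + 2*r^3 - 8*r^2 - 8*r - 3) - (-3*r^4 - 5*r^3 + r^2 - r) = r^4 + 7*r^3 - 9*r^2 - 7*r - 3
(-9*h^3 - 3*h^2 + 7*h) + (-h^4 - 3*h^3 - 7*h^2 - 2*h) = -h^4 - 12*h^3 - 10*h^2 + 5*h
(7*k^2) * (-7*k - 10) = -49*k^3 - 70*k^2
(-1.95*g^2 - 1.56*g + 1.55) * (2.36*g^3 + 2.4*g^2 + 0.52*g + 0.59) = -4.602*g^5 - 8.3616*g^4 - 1.1*g^3 + 1.7583*g^2 - 0.1144*g + 0.9145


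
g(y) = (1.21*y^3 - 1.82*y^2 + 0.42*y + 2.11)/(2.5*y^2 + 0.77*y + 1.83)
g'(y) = (-5.0*y - 0.77)*(1.21*y^3 - 1.82*y^2 + 0.42*y + 2.11)/(2.5*y^2 + 0.77*y + 1.83)^2 + (3.63*y^2 - 3.64*y + 0.42)/(2.5*y^2 + 0.77*y + 1.83)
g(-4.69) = -3.10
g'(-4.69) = 0.51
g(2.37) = 0.51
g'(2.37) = 0.33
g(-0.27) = 1.02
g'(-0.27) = 1.25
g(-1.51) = -1.07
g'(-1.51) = 1.09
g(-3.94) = -2.71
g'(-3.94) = 0.53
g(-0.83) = -0.06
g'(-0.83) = 1.97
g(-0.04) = 1.16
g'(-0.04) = -0.05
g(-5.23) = -3.37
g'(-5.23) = 0.50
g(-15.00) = -8.14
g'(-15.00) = 0.48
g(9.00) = 3.51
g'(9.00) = 0.48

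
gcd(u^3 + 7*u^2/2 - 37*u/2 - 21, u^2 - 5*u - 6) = u + 1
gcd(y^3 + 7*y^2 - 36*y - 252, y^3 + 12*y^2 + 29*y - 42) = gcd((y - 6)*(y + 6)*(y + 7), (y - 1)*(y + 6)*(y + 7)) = y^2 + 13*y + 42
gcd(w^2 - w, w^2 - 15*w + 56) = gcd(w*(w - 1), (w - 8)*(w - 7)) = 1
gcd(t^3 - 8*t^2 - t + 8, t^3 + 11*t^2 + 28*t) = 1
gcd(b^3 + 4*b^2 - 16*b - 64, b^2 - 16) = b^2 - 16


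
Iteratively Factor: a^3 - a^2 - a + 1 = (a + 1)*(a^2 - 2*a + 1) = (a - 1)*(a + 1)*(a - 1)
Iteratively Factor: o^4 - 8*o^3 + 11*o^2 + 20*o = (o - 4)*(o^3 - 4*o^2 - 5*o) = (o - 4)*(o + 1)*(o^2 - 5*o) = o*(o - 4)*(o + 1)*(o - 5)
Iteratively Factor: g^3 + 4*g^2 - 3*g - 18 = (g + 3)*(g^2 + g - 6) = (g - 2)*(g + 3)*(g + 3)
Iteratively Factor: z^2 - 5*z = (z)*(z - 5)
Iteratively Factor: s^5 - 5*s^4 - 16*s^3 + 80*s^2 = (s)*(s^4 - 5*s^3 - 16*s^2 + 80*s) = s^2*(s^3 - 5*s^2 - 16*s + 80) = s^2*(s - 5)*(s^2 - 16) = s^2*(s - 5)*(s + 4)*(s - 4)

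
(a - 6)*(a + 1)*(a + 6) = a^3 + a^2 - 36*a - 36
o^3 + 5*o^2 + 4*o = o*(o + 1)*(o + 4)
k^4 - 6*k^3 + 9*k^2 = k^2*(k - 3)^2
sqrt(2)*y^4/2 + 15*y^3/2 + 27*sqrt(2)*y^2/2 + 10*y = y*(y + 2*sqrt(2))*(y + 5*sqrt(2))*(sqrt(2)*y/2 + 1/2)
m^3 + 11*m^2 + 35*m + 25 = (m + 1)*(m + 5)^2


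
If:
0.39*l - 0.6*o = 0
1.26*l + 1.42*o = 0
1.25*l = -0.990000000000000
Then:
No Solution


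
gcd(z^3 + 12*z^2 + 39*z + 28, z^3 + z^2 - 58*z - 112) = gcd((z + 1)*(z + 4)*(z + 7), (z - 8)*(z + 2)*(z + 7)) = z + 7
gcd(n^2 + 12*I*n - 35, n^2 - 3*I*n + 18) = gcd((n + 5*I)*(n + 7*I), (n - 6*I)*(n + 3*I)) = 1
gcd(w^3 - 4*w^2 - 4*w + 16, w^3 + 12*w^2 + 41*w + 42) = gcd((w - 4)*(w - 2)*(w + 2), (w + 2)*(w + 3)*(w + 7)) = w + 2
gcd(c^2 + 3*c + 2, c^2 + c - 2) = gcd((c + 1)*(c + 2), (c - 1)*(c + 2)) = c + 2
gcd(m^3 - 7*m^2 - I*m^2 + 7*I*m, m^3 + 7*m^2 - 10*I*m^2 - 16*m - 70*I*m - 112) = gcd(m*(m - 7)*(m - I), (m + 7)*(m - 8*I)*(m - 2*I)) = 1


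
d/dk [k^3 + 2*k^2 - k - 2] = 3*k^2 + 4*k - 1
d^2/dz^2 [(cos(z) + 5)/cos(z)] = 5*(sin(z)^2 + 1)/cos(z)^3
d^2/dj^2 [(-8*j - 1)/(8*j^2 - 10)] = 4*(-16*j^2*(8*j + 1) + (24*j + 1)*(4*j^2 - 5))/(4*j^2 - 5)^3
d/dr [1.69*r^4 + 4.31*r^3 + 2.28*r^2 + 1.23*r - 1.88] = 6.76*r^3 + 12.93*r^2 + 4.56*r + 1.23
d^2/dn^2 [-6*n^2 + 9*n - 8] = -12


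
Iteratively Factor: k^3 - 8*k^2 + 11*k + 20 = (k + 1)*(k^2 - 9*k + 20) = (k - 5)*(k + 1)*(k - 4)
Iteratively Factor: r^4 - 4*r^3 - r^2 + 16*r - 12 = (r - 3)*(r^3 - r^2 - 4*r + 4) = (r - 3)*(r - 2)*(r^2 + r - 2) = (r - 3)*(r - 2)*(r - 1)*(r + 2)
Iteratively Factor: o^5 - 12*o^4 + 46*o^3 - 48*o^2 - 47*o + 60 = (o - 3)*(o^4 - 9*o^3 + 19*o^2 + 9*o - 20) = (o - 4)*(o - 3)*(o^3 - 5*o^2 - o + 5) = (o - 5)*(o - 4)*(o - 3)*(o^2 - 1) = (o - 5)*(o - 4)*(o - 3)*(o + 1)*(o - 1)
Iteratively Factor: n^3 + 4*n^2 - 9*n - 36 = (n + 3)*(n^2 + n - 12) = (n - 3)*(n + 3)*(n + 4)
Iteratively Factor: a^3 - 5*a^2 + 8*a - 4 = (a - 2)*(a^2 - 3*a + 2) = (a - 2)*(a - 1)*(a - 2)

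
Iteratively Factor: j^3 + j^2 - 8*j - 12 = (j - 3)*(j^2 + 4*j + 4) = (j - 3)*(j + 2)*(j + 2)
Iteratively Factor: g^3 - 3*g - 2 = (g - 2)*(g^2 + 2*g + 1) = (g - 2)*(g + 1)*(g + 1)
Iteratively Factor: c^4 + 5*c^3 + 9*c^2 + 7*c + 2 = (c + 2)*(c^3 + 3*c^2 + 3*c + 1) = (c + 1)*(c + 2)*(c^2 + 2*c + 1) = (c + 1)^2*(c + 2)*(c + 1)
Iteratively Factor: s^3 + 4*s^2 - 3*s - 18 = (s + 3)*(s^2 + s - 6) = (s - 2)*(s + 3)*(s + 3)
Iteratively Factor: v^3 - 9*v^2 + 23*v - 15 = (v - 5)*(v^2 - 4*v + 3) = (v - 5)*(v - 1)*(v - 3)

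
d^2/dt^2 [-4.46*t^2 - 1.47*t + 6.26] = -8.92000000000000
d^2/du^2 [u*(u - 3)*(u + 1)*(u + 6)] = 12*u^2 + 24*u - 30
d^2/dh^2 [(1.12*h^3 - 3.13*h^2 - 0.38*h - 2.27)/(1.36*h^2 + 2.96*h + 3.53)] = (-3.5527136788005e-15*h^4 + 32.666752*h^3 + 135.183408*h^2 + 39.8544*h - 88.046178)/(2.515456*h^6 + 16.424448*h^5 + 55.334592*h^4 + 111.196544*h^3 + 143.625816*h^2 + 110.652792*h + 43.986977)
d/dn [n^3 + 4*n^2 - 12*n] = 3*n^2 + 8*n - 12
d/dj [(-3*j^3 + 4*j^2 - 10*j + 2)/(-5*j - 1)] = (30*j^3 - 11*j^2 - 8*j + 20)/(25*j^2 + 10*j + 1)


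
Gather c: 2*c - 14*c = -12*c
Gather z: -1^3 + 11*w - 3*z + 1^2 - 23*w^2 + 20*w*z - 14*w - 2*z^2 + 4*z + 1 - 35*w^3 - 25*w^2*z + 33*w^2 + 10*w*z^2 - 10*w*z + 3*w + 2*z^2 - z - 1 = -35*w^3 + 10*w^2 + 10*w*z^2 + z*(-25*w^2 + 10*w)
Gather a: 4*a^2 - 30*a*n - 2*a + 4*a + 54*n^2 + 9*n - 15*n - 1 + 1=4*a^2 + a*(2 - 30*n) + 54*n^2 - 6*n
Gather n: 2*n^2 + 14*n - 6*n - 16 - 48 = 2*n^2 + 8*n - 64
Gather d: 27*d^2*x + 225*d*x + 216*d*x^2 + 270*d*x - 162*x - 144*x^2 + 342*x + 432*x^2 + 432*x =27*d^2*x + d*(216*x^2 + 495*x) + 288*x^2 + 612*x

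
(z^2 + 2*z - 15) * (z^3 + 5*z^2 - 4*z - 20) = z^5 + 7*z^4 - 9*z^3 - 103*z^2 + 20*z + 300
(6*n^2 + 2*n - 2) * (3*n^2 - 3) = 18*n^4 + 6*n^3 - 24*n^2 - 6*n + 6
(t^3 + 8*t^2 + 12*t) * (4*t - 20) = 4*t^4 + 12*t^3 - 112*t^2 - 240*t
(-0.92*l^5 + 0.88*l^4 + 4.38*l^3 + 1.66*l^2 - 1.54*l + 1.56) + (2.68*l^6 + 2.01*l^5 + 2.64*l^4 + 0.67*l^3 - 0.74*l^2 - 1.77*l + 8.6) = 2.68*l^6 + 1.09*l^5 + 3.52*l^4 + 5.05*l^3 + 0.92*l^2 - 3.31*l + 10.16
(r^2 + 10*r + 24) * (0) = 0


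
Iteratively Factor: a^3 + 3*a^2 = (a + 3)*(a^2) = a*(a + 3)*(a)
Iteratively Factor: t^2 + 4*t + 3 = (t + 1)*(t + 3)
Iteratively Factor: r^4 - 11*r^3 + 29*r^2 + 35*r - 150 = (r + 2)*(r^3 - 13*r^2 + 55*r - 75) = (r - 5)*(r + 2)*(r^2 - 8*r + 15) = (r - 5)^2*(r + 2)*(r - 3)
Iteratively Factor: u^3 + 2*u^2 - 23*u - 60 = (u + 3)*(u^2 - u - 20) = (u + 3)*(u + 4)*(u - 5)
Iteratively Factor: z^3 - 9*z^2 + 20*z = (z)*(z^2 - 9*z + 20) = z*(z - 4)*(z - 5)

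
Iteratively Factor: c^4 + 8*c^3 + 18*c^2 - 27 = (c + 3)*(c^3 + 5*c^2 + 3*c - 9) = (c - 1)*(c + 3)*(c^2 + 6*c + 9) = (c - 1)*(c + 3)^2*(c + 3)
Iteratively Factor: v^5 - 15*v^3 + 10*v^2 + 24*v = (v)*(v^4 - 15*v^2 + 10*v + 24) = v*(v + 1)*(v^3 - v^2 - 14*v + 24) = v*(v - 2)*(v + 1)*(v^2 + v - 12) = v*(v - 2)*(v + 1)*(v + 4)*(v - 3)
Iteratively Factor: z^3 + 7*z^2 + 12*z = (z + 3)*(z^2 + 4*z) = (z + 3)*(z + 4)*(z)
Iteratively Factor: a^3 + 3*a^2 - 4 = (a + 2)*(a^2 + a - 2) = (a - 1)*(a + 2)*(a + 2)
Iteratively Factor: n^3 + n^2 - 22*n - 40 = (n - 5)*(n^2 + 6*n + 8) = (n - 5)*(n + 4)*(n + 2)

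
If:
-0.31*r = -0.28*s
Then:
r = 0.903225806451613*s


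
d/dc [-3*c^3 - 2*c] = -9*c^2 - 2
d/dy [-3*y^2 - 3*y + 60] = -6*y - 3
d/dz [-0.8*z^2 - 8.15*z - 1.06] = -1.6*z - 8.15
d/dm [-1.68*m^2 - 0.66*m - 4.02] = -3.36*m - 0.66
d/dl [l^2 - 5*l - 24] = 2*l - 5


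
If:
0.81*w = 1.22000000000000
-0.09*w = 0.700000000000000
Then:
No Solution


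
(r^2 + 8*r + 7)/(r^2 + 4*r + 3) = (r + 7)/(r + 3)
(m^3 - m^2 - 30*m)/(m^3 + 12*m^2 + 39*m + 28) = m*(m^2 - m - 30)/(m^3 + 12*m^2 + 39*m + 28)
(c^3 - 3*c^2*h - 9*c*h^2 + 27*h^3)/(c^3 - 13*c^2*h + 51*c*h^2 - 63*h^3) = (c + 3*h)/(c - 7*h)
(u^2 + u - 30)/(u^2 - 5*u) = (u + 6)/u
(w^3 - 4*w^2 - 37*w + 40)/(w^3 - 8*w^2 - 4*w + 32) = (w^2 + 4*w - 5)/(w^2 - 4)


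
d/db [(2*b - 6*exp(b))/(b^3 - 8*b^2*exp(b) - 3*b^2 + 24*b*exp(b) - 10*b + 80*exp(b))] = 2*((1 - 3*exp(b))*(b^3 - 8*b^2*exp(b) - 3*b^2 + 24*b*exp(b) - 10*b + 80*exp(b)) + (b - 3*exp(b))*(8*b^2*exp(b) - 3*b^2 - 8*b*exp(b) + 6*b - 104*exp(b) + 10))/(b^3 - 8*b^2*exp(b) - 3*b^2 + 24*b*exp(b) - 10*b + 80*exp(b))^2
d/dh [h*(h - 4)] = 2*h - 4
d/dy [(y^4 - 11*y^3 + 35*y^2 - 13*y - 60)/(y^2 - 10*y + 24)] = (2*y^3 - 25*y^2 + 84*y - 57)/(y^2 - 12*y + 36)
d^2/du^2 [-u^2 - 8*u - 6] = -2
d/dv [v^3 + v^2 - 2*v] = 3*v^2 + 2*v - 2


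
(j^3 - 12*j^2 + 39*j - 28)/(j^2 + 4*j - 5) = (j^2 - 11*j + 28)/(j + 5)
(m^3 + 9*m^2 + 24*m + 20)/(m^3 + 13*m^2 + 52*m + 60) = (m + 2)/(m + 6)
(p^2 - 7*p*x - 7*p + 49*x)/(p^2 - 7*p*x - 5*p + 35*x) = (p - 7)/(p - 5)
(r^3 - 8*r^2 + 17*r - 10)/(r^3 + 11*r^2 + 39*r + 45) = (r^3 - 8*r^2 + 17*r - 10)/(r^3 + 11*r^2 + 39*r + 45)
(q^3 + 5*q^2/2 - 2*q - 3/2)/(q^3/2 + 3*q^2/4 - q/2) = 2*(2*q^3 + 5*q^2 - 4*q - 3)/(q*(2*q^2 + 3*q - 2))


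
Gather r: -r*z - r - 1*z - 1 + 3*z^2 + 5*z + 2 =r*(-z - 1) + 3*z^2 + 4*z + 1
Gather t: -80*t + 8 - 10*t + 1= 9 - 90*t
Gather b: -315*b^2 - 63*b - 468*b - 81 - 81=-315*b^2 - 531*b - 162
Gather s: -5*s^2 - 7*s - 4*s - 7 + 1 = -5*s^2 - 11*s - 6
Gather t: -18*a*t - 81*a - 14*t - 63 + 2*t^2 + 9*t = -81*a + 2*t^2 + t*(-18*a - 5) - 63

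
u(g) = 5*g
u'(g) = 5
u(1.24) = 6.20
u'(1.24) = 5.00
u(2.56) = 12.80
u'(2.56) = 5.00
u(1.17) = 5.85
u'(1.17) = 5.00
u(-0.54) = -2.70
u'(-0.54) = 5.00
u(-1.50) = -7.50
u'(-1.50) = 5.00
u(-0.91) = -4.55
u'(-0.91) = 5.00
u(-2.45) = -12.25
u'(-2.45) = 5.00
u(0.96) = 4.80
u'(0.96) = 5.00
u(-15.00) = -75.00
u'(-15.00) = 5.00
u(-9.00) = -45.00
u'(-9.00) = 5.00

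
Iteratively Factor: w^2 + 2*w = (w)*(w + 2)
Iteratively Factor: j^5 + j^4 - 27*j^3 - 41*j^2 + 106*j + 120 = (j - 2)*(j^4 + 3*j^3 - 21*j^2 - 83*j - 60) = (j - 2)*(j + 3)*(j^3 - 21*j - 20) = (j - 2)*(j + 1)*(j + 3)*(j^2 - j - 20) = (j - 5)*(j - 2)*(j + 1)*(j + 3)*(j + 4)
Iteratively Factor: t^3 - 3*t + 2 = (t - 1)*(t^2 + t - 2) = (t - 1)*(t + 2)*(t - 1)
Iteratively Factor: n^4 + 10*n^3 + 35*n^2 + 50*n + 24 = (n + 3)*(n^3 + 7*n^2 + 14*n + 8) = (n + 3)*(n + 4)*(n^2 + 3*n + 2) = (n + 2)*(n + 3)*(n + 4)*(n + 1)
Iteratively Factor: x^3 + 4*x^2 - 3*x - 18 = (x + 3)*(x^2 + x - 6) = (x + 3)^2*(x - 2)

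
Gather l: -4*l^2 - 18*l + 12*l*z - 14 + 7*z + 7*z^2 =-4*l^2 + l*(12*z - 18) + 7*z^2 + 7*z - 14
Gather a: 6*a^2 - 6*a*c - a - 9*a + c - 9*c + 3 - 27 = 6*a^2 + a*(-6*c - 10) - 8*c - 24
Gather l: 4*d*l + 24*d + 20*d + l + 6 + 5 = 44*d + l*(4*d + 1) + 11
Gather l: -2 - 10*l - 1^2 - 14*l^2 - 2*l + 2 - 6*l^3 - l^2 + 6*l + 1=-6*l^3 - 15*l^2 - 6*l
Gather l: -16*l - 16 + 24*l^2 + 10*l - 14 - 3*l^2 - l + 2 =21*l^2 - 7*l - 28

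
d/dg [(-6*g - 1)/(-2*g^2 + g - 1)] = (12*g^2 - 6*g - (4*g - 1)*(6*g + 1) + 6)/(2*g^2 - g + 1)^2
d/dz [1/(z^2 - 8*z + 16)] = 2*(4 - z)/(z^2 - 8*z + 16)^2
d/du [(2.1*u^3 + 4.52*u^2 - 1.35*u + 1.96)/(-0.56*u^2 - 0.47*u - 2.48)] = (-1.176*u^4 - 1.974*u^3 - 18.5044*u^2 - 20.224*u + 4.2692)/(0.3136*u^4 + 0.5264*u^3 + 2.9985*u^2 + 2.3312*u + 6.1504)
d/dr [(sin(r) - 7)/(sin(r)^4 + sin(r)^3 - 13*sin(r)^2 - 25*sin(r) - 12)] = (-3*sin(r)^3 + 29*sin(r)^2 + 5*sin(r) - 187)*cos(r)/((sin(r) - 4)^2*(sin(r) + 1)^3*(sin(r) + 3)^2)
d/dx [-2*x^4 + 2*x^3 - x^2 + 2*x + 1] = -8*x^3 + 6*x^2 - 2*x + 2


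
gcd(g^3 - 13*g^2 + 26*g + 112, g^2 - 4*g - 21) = g - 7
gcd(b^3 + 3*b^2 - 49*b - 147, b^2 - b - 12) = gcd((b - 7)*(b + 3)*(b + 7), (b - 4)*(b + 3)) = b + 3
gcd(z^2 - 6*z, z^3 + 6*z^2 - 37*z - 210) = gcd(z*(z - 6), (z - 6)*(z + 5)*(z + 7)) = z - 6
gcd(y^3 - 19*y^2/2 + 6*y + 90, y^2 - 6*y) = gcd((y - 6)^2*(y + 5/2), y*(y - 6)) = y - 6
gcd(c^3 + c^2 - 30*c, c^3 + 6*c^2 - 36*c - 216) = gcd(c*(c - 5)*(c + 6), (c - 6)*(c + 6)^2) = c + 6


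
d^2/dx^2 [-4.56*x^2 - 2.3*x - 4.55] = -9.12000000000000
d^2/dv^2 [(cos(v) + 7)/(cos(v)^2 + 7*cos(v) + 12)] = (-9*(1 - cos(2*v))^2*cos(v) - 21*(1 - cos(2*v))^2 + 2447*cos(v) + 154*cos(2*v) - 81*cos(3*v) + 2*cos(5*v) + 1638)/(4*(cos(v) + 3)^3*(cos(v) + 4)^3)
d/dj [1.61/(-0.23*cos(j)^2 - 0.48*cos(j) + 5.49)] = -(0.7406*cos(j) + 0.7728)*sin(j)/(0.23*cos(j)^2 + 0.48*cos(j) - 5.49)^2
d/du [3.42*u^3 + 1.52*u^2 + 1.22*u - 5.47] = 10.26*u^2 + 3.04*u + 1.22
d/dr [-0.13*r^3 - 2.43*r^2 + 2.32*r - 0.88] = -0.39*r^2 - 4.86*r + 2.32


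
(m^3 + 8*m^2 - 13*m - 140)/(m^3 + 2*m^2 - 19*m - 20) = (m + 7)/(m + 1)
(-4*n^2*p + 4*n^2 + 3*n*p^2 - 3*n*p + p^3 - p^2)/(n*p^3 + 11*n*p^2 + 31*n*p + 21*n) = (-4*n^2*p + 4*n^2 + 3*n*p^2 - 3*n*p + p^3 - p^2)/(n*(p^3 + 11*p^2 + 31*p + 21))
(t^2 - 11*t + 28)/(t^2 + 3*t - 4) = (t^2 - 11*t + 28)/(t^2 + 3*t - 4)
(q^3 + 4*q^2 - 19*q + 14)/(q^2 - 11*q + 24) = (q^3 + 4*q^2 - 19*q + 14)/(q^2 - 11*q + 24)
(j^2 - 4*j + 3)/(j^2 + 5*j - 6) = (j - 3)/(j + 6)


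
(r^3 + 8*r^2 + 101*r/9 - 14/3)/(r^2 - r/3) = r + 25/3 + 14/r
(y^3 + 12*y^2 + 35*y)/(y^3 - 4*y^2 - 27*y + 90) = y*(y + 7)/(y^2 - 9*y + 18)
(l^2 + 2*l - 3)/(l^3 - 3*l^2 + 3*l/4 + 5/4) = 4*(l + 3)/(4*l^2 - 8*l - 5)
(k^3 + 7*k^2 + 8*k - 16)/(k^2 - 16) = (k^2 + 3*k - 4)/(k - 4)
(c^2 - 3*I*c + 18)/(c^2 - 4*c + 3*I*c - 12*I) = (c - 6*I)/(c - 4)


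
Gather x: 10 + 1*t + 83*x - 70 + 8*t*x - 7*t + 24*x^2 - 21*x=-6*t + 24*x^2 + x*(8*t + 62) - 60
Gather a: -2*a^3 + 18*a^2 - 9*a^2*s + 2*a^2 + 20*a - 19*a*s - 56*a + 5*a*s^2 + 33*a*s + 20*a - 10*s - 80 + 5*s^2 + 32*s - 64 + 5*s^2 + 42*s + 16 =-2*a^3 + a^2*(20 - 9*s) + a*(5*s^2 + 14*s - 16) + 10*s^2 + 64*s - 128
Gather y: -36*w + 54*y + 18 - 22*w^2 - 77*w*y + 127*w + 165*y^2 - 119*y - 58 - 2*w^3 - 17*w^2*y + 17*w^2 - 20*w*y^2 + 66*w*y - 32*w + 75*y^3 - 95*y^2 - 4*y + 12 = -2*w^3 - 5*w^2 + 59*w + 75*y^3 + y^2*(70 - 20*w) + y*(-17*w^2 - 11*w - 69) - 28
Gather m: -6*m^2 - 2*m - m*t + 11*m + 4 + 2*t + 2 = -6*m^2 + m*(9 - t) + 2*t + 6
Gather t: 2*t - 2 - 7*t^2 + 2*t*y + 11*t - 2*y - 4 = -7*t^2 + t*(2*y + 13) - 2*y - 6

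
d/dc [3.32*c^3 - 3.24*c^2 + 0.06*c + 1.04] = 9.96*c^2 - 6.48*c + 0.06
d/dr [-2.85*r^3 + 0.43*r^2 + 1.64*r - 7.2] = -8.55*r^2 + 0.86*r + 1.64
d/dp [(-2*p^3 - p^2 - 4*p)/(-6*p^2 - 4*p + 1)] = 2*(6*p^4 + 8*p^3 - 13*p^2 - p - 2)/(36*p^4 + 48*p^3 + 4*p^2 - 8*p + 1)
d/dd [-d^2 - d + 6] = -2*d - 1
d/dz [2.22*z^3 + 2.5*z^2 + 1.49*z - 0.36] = 6.66*z^2 + 5.0*z + 1.49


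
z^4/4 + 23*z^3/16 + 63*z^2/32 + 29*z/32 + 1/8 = (z/4 + 1)*(z + 1/4)*(z + 1/2)*(z + 1)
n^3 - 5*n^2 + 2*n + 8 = (n - 4)*(n - 2)*(n + 1)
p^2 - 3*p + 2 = (p - 2)*(p - 1)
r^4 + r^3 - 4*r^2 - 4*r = r*(r - 2)*(r + 1)*(r + 2)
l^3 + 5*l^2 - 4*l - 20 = (l - 2)*(l + 2)*(l + 5)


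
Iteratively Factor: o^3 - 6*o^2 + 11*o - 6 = (o - 2)*(o^2 - 4*o + 3) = (o - 3)*(o - 2)*(o - 1)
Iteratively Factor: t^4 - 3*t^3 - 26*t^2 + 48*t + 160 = (t + 4)*(t^3 - 7*t^2 + 2*t + 40) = (t - 4)*(t + 4)*(t^2 - 3*t - 10) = (t - 5)*(t - 4)*(t + 4)*(t + 2)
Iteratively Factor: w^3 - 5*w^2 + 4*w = (w - 4)*(w^2 - w) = (w - 4)*(w - 1)*(w)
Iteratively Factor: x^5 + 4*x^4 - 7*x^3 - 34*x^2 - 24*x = (x + 2)*(x^4 + 2*x^3 - 11*x^2 - 12*x) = x*(x + 2)*(x^3 + 2*x^2 - 11*x - 12) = x*(x - 3)*(x + 2)*(x^2 + 5*x + 4) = x*(x - 3)*(x + 2)*(x + 4)*(x + 1)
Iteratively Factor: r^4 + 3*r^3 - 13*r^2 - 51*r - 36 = (r - 4)*(r^3 + 7*r^2 + 15*r + 9) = (r - 4)*(r + 3)*(r^2 + 4*r + 3) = (r - 4)*(r + 1)*(r + 3)*(r + 3)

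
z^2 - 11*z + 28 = (z - 7)*(z - 4)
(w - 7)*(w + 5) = w^2 - 2*w - 35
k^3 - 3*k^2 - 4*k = k*(k - 4)*(k + 1)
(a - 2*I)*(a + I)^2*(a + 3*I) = a^4 + 3*I*a^3 + 3*a^2 + 11*I*a - 6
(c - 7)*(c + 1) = c^2 - 6*c - 7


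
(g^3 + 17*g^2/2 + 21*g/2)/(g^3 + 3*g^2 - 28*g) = (g + 3/2)/(g - 4)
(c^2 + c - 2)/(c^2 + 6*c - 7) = (c + 2)/(c + 7)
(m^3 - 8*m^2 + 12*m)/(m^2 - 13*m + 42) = m*(m - 2)/(m - 7)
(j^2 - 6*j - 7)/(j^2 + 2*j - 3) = (j^2 - 6*j - 7)/(j^2 + 2*j - 3)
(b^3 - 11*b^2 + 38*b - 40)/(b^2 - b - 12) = (b^2 - 7*b + 10)/(b + 3)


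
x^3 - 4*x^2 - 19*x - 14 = (x - 7)*(x + 1)*(x + 2)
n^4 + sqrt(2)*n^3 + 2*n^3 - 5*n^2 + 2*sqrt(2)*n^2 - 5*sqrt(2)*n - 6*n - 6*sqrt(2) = (n - 2)*(n + 1)*(n + 3)*(n + sqrt(2))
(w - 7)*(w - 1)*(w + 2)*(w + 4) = w^4 - 2*w^3 - 33*w^2 - 22*w + 56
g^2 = g^2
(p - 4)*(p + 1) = p^2 - 3*p - 4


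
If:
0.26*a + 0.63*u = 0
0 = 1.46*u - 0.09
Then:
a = -0.15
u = 0.06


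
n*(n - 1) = n^2 - n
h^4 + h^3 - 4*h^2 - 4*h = h*(h - 2)*(h + 1)*(h + 2)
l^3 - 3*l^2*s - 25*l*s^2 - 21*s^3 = (l - 7*s)*(l + s)*(l + 3*s)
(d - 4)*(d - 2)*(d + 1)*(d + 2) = d^4 - 3*d^3 - 8*d^2 + 12*d + 16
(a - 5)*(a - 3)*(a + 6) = a^3 - 2*a^2 - 33*a + 90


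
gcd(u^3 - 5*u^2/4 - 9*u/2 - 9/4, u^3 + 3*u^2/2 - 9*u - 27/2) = u - 3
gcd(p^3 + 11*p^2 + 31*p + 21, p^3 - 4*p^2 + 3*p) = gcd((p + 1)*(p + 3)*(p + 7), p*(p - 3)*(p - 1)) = 1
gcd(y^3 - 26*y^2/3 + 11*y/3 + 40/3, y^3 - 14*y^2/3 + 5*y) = y - 5/3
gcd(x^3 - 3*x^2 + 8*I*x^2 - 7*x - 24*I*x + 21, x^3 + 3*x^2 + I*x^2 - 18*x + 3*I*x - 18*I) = x^2 + x*(-3 + I) - 3*I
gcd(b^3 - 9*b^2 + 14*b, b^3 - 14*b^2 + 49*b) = b^2 - 7*b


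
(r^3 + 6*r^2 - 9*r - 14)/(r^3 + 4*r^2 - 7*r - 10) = (r + 7)/(r + 5)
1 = 1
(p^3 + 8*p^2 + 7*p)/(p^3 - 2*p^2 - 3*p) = (p + 7)/(p - 3)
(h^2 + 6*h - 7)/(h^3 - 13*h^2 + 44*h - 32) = (h + 7)/(h^2 - 12*h + 32)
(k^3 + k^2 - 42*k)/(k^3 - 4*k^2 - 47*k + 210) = k/(k - 5)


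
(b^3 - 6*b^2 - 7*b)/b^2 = b - 6 - 7/b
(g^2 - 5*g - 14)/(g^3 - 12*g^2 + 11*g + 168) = (g + 2)/(g^2 - 5*g - 24)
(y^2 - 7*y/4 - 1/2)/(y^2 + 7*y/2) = (4*y^2 - 7*y - 2)/(2*y*(2*y + 7))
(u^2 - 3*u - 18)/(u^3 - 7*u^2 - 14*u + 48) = (u - 6)/(u^2 - 10*u + 16)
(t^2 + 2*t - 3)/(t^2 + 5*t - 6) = (t + 3)/(t + 6)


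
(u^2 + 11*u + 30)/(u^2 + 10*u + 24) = (u + 5)/(u + 4)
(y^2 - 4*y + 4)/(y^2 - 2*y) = (y - 2)/y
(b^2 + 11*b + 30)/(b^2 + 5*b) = (b + 6)/b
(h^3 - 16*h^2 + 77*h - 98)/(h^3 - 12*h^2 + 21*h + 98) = (h - 2)/(h + 2)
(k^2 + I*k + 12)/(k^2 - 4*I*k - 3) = (k + 4*I)/(k - I)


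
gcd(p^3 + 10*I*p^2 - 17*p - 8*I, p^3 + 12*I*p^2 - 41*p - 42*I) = 1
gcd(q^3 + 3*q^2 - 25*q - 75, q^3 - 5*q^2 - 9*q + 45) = q^2 - 2*q - 15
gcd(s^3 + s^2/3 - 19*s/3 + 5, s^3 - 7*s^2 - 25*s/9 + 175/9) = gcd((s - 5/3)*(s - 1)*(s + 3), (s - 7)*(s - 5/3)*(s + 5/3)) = s - 5/3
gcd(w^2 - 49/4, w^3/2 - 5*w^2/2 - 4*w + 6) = 1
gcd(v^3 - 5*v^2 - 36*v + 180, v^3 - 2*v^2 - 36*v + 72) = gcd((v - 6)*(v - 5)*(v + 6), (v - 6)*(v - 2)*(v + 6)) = v^2 - 36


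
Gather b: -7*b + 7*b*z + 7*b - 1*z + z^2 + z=7*b*z + z^2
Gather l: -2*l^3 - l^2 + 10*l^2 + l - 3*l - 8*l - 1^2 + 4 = -2*l^3 + 9*l^2 - 10*l + 3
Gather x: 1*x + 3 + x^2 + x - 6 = x^2 + 2*x - 3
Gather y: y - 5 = y - 5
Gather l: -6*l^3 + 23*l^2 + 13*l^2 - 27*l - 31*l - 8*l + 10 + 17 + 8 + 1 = -6*l^3 + 36*l^2 - 66*l + 36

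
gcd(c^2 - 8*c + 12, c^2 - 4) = c - 2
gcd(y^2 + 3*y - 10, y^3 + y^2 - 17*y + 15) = y + 5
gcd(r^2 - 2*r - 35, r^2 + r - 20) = r + 5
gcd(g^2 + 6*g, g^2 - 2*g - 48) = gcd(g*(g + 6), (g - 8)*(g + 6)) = g + 6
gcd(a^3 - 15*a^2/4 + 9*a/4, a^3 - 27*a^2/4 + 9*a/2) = a^2 - 3*a/4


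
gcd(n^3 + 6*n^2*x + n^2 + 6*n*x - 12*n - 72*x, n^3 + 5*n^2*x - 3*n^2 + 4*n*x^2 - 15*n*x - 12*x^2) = n - 3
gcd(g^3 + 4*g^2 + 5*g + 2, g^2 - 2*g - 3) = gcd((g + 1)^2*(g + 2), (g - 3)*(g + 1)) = g + 1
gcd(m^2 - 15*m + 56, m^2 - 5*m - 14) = m - 7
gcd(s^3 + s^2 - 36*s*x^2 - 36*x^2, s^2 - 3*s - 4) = s + 1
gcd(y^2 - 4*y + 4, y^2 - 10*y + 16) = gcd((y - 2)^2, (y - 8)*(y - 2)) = y - 2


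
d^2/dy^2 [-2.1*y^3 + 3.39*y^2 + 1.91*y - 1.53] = 6.78 - 12.6*y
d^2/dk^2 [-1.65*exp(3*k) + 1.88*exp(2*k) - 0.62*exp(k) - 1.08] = (-14.85*exp(2*k) + 7.52*exp(k) - 0.62)*exp(k)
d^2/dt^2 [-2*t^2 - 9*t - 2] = -4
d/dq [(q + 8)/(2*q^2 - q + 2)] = (2*q^2 - q - (q + 8)*(4*q - 1) + 2)/(2*q^2 - q + 2)^2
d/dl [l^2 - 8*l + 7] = 2*l - 8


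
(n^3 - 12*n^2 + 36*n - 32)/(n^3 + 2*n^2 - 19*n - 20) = (n^3 - 12*n^2 + 36*n - 32)/(n^3 + 2*n^2 - 19*n - 20)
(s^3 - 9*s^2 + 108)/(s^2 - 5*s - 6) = (s^2 - 3*s - 18)/(s + 1)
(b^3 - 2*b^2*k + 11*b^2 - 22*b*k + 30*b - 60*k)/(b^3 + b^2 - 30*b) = (b^2 - 2*b*k + 5*b - 10*k)/(b*(b - 5))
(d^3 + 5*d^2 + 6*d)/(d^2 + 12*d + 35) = d*(d^2 + 5*d + 6)/(d^2 + 12*d + 35)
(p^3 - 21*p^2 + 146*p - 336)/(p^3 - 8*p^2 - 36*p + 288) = (p - 7)/(p + 6)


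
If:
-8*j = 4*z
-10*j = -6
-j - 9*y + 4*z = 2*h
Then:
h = -9*y/2 - 27/10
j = 3/5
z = -6/5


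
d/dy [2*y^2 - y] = 4*y - 1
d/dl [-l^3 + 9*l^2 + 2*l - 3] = -3*l^2 + 18*l + 2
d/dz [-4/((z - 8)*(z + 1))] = 4*(2*z - 7)/((z - 8)^2*(z + 1)^2)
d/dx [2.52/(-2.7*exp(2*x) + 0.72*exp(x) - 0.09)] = (13.608*exp(x) - 1.8144)*exp(x)/(2.7*exp(2*x) - 0.72*exp(x) + 0.09)^2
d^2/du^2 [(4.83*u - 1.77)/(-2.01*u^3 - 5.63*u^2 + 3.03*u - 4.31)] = (-117.082098*u^5 - 242.13465*u^4 - 44.5467360000001*u^3 + 774.055368*u^2 + 430.040754*u - 179.551614)/(8.120601*u^9 + 68.237289*u^8 + 154.407798*u^7 + 24.961706*u^6 + 59.8755239999999*u^5 + 407.41116*u^4 - 356.947398*u^3 + 432.459366*u^2 - 168.856749*u + 80.062991)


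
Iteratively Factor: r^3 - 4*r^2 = (r)*(r^2 - 4*r) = r*(r - 4)*(r)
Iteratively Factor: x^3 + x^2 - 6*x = (x + 3)*(x^2 - 2*x) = x*(x + 3)*(x - 2)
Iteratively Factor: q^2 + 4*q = (q + 4)*(q)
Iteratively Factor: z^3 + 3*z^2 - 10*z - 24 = (z - 3)*(z^2 + 6*z + 8) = (z - 3)*(z + 4)*(z + 2)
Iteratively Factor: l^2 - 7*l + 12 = (l - 4)*(l - 3)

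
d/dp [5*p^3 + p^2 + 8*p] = 15*p^2 + 2*p + 8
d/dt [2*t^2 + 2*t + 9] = 4*t + 2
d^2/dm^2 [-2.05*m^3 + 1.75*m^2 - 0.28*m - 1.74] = 3.5 - 12.3*m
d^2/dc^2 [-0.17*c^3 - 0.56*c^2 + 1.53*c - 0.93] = -1.02*c - 1.12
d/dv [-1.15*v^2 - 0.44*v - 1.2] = -2.3*v - 0.44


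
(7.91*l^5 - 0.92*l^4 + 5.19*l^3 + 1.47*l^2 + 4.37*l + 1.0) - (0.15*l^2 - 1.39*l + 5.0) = 7.91*l^5 - 0.92*l^4 + 5.19*l^3 + 1.32*l^2 + 5.76*l - 4.0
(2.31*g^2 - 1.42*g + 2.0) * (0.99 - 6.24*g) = -14.4144*g^3 + 11.1477*g^2 - 13.8858*g + 1.98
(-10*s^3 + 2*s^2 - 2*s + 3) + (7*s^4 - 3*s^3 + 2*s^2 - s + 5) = 7*s^4 - 13*s^3 + 4*s^2 - 3*s + 8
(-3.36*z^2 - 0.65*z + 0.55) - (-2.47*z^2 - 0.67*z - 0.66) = -0.89*z^2 + 0.02*z + 1.21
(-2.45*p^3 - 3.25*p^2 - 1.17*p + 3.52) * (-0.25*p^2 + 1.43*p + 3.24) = 0.6125*p^5 - 2.691*p^4 - 12.293*p^3 - 13.0831*p^2 + 1.2428*p + 11.4048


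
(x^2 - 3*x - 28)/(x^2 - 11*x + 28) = (x + 4)/(x - 4)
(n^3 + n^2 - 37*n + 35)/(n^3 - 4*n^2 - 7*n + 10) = (n + 7)/(n + 2)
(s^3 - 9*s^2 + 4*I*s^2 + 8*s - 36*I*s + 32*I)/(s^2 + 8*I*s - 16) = (s^2 - 9*s + 8)/(s + 4*I)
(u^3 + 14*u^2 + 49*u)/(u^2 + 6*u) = (u^2 + 14*u + 49)/(u + 6)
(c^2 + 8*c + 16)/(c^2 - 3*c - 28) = (c + 4)/(c - 7)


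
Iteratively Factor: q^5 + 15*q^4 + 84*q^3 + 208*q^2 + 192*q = (q)*(q^4 + 15*q^3 + 84*q^2 + 208*q + 192) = q*(q + 4)*(q^3 + 11*q^2 + 40*q + 48) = q*(q + 3)*(q + 4)*(q^2 + 8*q + 16) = q*(q + 3)*(q + 4)^2*(q + 4)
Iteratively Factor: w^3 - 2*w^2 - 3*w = (w + 1)*(w^2 - 3*w) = w*(w + 1)*(w - 3)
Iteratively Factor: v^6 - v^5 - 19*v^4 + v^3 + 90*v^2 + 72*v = (v + 1)*(v^5 - 2*v^4 - 17*v^3 + 18*v^2 + 72*v) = (v + 1)*(v + 3)*(v^4 - 5*v^3 - 2*v^2 + 24*v) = (v + 1)*(v + 2)*(v + 3)*(v^3 - 7*v^2 + 12*v) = (v - 4)*(v + 1)*(v + 2)*(v + 3)*(v^2 - 3*v) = v*(v - 4)*(v + 1)*(v + 2)*(v + 3)*(v - 3)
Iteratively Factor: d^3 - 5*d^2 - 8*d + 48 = (d - 4)*(d^2 - d - 12) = (d - 4)*(d + 3)*(d - 4)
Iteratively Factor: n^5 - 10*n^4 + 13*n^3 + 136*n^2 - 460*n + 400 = (n - 5)*(n^4 - 5*n^3 - 12*n^2 + 76*n - 80) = (n - 5)*(n + 4)*(n^3 - 9*n^2 + 24*n - 20) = (n - 5)^2*(n + 4)*(n^2 - 4*n + 4) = (n - 5)^2*(n - 2)*(n + 4)*(n - 2)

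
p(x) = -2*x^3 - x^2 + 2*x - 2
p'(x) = -6*x^2 - 2*x + 2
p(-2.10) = 7.91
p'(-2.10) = -20.26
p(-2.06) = 7.12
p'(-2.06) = -19.34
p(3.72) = -111.36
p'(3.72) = -88.47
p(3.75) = -114.03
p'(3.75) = -89.88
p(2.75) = -45.66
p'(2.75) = -48.88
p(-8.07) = 967.85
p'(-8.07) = -372.61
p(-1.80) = 2.82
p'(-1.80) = -13.84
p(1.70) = -11.32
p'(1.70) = -18.74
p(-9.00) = 1357.00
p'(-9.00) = -466.00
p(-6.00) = 382.00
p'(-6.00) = -202.00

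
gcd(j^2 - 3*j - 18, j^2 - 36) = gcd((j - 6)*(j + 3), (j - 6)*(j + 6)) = j - 6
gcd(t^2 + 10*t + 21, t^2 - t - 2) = 1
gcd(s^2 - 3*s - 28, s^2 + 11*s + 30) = 1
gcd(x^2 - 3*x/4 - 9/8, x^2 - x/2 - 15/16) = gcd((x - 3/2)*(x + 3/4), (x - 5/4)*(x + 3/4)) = x + 3/4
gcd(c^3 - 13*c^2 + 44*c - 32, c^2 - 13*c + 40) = c - 8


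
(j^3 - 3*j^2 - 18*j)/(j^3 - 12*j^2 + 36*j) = (j + 3)/(j - 6)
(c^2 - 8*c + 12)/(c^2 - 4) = (c - 6)/(c + 2)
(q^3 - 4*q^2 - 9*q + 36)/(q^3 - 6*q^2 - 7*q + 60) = (q - 3)/(q - 5)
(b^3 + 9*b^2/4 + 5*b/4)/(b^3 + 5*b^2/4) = (b + 1)/b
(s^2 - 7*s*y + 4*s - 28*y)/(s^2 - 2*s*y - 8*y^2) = (-s^2 + 7*s*y - 4*s + 28*y)/(-s^2 + 2*s*y + 8*y^2)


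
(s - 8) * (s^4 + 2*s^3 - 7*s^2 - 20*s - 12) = s^5 - 6*s^4 - 23*s^3 + 36*s^2 + 148*s + 96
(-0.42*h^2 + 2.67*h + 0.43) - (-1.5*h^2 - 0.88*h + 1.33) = 1.08*h^2 + 3.55*h - 0.9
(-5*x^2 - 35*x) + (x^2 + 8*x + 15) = -4*x^2 - 27*x + 15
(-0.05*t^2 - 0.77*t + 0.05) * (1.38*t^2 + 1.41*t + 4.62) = -0.069*t^4 - 1.1331*t^3 - 1.2477*t^2 - 3.4869*t + 0.231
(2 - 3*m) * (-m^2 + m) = 3*m^3 - 5*m^2 + 2*m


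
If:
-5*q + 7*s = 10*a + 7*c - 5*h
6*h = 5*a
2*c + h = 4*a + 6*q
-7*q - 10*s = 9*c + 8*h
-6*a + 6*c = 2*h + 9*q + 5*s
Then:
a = 0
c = 0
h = 0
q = 0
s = 0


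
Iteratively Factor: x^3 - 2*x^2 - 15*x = (x)*(x^2 - 2*x - 15) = x*(x - 5)*(x + 3)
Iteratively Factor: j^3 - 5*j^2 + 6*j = (j)*(j^2 - 5*j + 6) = j*(j - 2)*(j - 3)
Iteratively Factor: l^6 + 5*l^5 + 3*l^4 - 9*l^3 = (l)*(l^5 + 5*l^4 + 3*l^3 - 9*l^2) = l*(l + 3)*(l^4 + 2*l^3 - 3*l^2) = l*(l + 3)^2*(l^3 - l^2) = l*(l - 1)*(l + 3)^2*(l^2) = l^2*(l - 1)*(l + 3)^2*(l)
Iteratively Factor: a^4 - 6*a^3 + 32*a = (a - 4)*(a^3 - 2*a^2 - 8*a) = a*(a - 4)*(a^2 - 2*a - 8) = a*(a - 4)*(a + 2)*(a - 4)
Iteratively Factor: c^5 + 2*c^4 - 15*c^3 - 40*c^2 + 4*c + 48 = (c - 1)*(c^4 + 3*c^3 - 12*c^2 - 52*c - 48) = (c - 4)*(c - 1)*(c^3 + 7*c^2 + 16*c + 12) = (c - 4)*(c - 1)*(c + 2)*(c^2 + 5*c + 6) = (c - 4)*(c - 1)*(c + 2)^2*(c + 3)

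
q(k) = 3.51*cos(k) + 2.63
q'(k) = -3.51*sin(k)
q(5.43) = 4.94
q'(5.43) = 2.64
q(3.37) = -0.79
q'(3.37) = 0.79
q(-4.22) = 0.97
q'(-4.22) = -3.09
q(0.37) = 5.90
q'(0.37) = -1.27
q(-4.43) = 1.65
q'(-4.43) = -3.37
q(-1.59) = 2.56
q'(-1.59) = 3.51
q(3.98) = 0.28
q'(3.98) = 2.61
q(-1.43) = 3.12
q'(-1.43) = 3.48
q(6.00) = 6.00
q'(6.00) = 0.98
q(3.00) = -0.84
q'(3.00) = -0.50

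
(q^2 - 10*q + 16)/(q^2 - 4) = (q - 8)/(q + 2)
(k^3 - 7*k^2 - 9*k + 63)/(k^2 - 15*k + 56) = (k^2 - 9)/(k - 8)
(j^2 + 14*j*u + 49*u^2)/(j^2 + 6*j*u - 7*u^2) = (-j - 7*u)/(-j + u)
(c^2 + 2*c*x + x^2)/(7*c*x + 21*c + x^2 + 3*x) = (c^2 + 2*c*x + x^2)/(7*c*x + 21*c + x^2 + 3*x)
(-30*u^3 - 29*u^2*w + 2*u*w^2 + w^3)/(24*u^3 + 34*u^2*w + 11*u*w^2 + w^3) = (-5*u + w)/(4*u + w)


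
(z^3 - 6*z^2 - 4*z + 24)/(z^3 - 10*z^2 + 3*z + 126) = (z^2 - 4)/(z^2 - 4*z - 21)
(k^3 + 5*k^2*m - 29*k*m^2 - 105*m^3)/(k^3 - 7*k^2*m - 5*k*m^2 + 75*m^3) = (k + 7*m)/(k - 5*m)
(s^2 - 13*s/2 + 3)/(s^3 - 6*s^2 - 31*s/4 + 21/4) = 2*(s - 6)/(2*s^2 - 11*s - 21)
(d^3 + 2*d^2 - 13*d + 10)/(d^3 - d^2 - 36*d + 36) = (d^2 + 3*d - 10)/(d^2 - 36)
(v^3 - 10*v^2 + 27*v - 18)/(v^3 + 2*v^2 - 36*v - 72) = (v^2 - 4*v + 3)/(v^2 + 8*v + 12)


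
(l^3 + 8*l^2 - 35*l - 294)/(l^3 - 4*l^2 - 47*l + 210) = (l + 7)/(l - 5)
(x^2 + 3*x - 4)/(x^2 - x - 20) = (x - 1)/(x - 5)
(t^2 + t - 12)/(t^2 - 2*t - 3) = (t + 4)/(t + 1)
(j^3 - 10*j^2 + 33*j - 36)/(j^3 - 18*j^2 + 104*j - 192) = (j^2 - 6*j + 9)/(j^2 - 14*j + 48)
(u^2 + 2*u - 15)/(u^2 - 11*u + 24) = (u + 5)/(u - 8)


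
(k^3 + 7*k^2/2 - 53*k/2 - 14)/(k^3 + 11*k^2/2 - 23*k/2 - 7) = (k - 4)/(k - 2)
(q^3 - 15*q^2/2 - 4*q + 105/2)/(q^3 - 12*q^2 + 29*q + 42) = (2*q^2 - q - 15)/(2*(q^2 - 5*q - 6))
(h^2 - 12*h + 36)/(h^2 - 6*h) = (h - 6)/h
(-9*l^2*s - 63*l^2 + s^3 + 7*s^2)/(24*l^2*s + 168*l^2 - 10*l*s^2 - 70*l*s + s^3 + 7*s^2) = (-9*l^2 + s^2)/(24*l^2 - 10*l*s + s^2)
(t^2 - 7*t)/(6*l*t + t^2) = (t - 7)/(6*l + t)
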